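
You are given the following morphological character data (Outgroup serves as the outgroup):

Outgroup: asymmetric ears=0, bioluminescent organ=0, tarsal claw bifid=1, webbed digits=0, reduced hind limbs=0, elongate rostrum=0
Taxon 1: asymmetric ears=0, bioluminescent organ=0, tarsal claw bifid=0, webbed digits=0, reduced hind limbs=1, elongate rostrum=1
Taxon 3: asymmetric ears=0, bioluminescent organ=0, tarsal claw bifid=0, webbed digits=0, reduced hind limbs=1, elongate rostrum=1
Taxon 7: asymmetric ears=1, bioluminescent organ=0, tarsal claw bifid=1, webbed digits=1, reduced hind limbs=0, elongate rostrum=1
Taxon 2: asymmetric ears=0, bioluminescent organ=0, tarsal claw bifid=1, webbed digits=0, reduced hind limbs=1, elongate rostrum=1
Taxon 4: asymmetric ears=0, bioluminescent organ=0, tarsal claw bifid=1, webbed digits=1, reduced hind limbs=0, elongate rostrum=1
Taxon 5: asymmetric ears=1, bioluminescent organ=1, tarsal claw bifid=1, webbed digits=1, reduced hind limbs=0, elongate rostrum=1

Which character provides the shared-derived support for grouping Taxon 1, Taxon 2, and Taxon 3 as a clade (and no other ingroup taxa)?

Character polarity is set by the outgroup: the derived state is whichever differs from the outgroup's state, so for tarsal claw bifid the derived state is '0', and for the remaining characters it is '1'.
asymmetric ears (derived state '1') is shared by Taxon 5 and Taxon 7 — a synapomorphy uniting that clade.
bioluminescent organ (derived state '1') is unique to Taxon 5 (autapomorphy; uninformative for grouping).
tarsal claw bifid (derived state '0') is shared by Taxon 1 and Taxon 3 — a synapomorphy uniting that clade.
Only Taxon 4, Taxon 5, and Taxon 7 show the derived state '1' for webbed digits, supporting them as a clade.
Only Taxon 1, Taxon 2, and Taxon 3 show the derived state '1' for reduced hind limbs, supporting them as a clade.
elongate rostrum (derived state '1') is shared by all ingroup taxa — unites the whole ingroup.
Most parsimonious ingroup topology: (((Taxon 1,Taxon 3),Taxon 2),((Taxon 7,Taxon 5),Taxon 4)).
The clade {Taxon 1, Taxon 2, Taxon 3} is supported by reduced hind limbs: its derived state '1' occurs in exactly those taxa and in no other taxon (including the outgroup).

reduced hind limbs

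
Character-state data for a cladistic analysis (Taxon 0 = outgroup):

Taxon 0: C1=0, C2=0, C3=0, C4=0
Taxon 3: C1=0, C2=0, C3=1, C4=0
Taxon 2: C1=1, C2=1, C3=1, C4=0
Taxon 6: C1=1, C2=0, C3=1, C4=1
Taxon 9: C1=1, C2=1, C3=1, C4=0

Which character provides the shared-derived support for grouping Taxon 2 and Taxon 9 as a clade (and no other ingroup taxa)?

The outgroup has state '0' for every character, so '1' is the derived state throughout.
Only Taxon 2, Taxon 6, and Taxon 9 show the derived state '1' for C1, supporting them as a clade.
C2 (derived state '1') is shared by Taxon 2 and Taxon 9 — a synapomorphy uniting that clade.
C3 (derived state '1') is shared by all ingroup taxa — unites the whole ingroup.
C4: derived state '1' in Taxon 6 only — an autapomorphy, so it tells us nothing about relationships among taxa.
Most parsimonious ingroup topology: (Taxon 3,((Taxon 2,Taxon 9),Taxon 6)).
The clade {Taxon 2, Taxon 9} is supported by C2: its derived state '1' occurs in exactly those taxa and in no other taxon (including the outgroup).

C2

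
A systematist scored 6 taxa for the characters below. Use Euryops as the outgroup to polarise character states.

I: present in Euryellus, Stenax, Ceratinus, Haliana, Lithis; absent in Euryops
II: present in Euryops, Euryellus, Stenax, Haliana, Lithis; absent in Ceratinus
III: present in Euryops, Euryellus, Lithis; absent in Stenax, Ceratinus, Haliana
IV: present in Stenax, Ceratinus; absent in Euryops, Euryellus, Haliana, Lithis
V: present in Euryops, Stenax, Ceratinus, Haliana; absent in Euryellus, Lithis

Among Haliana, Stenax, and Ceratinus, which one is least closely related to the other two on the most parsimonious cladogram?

Character polarity is set by the outgroup: the derived state is whichever differs from the outgroup's state, so for II, III, V the derived state is 'absent', and for the remaining characters it is 'present'.
I (derived state 'present') is shared by all ingroup taxa — unites the whole ingroup.
II (derived state 'absent') is unique to Ceratinus (autapomorphy; uninformative for grouping).
III: derived state 'absent' in Ceratinus, Haliana, and Stenax only — synapomorphy for {Ceratinus, Haliana, Stenax}.
IV: derived state 'present' in Ceratinus and Stenax only — synapomorphy for {Ceratinus, Stenax}.
V (derived state 'absent') is shared by Euryellus and Lithis — a synapomorphy uniting that clade.
Most parsimonious ingroup topology: ((Euryellus,Lithis),((Stenax,Ceratinus),Haliana)).
Stenax and Ceratinus share a more recent common ancestor with each other than either does with Haliana, so Haliana is the least closely related of the three.

Haliana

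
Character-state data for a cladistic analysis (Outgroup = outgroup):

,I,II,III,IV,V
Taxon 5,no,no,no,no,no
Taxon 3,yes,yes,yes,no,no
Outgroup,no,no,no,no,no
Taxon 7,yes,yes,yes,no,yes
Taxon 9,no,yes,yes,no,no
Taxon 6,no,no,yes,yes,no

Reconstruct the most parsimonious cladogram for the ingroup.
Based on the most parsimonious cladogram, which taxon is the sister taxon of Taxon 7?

The outgroup has state 'no' for every character, so 'yes' is the derived state throughout.
Only Taxon 3 and Taxon 7 show the derived state 'yes' for I, supporting them as a clade.
II: derived state 'yes' in Taxon 3, Taxon 7, and Taxon 9 only — synapomorphy for {Taxon 3, Taxon 7, Taxon 9}.
Only Taxon 3, Taxon 6, Taxon 7, and Taxon 9 show the derived state 'yes' for III, supporting them as a clade.
IV (derived state 'yes') is unique to Taxon 6 (autapomorphy; uninformative for grouping).
V: derived state 'yes' in Taxon 7 only — an autapomorphy, so it tells us nothing about relationships among taxa.
Most parsimonious ingroup topology: (((Taxon 9,(Taxon 3,Taxon 7)),Taxon 6),Taxon 5).
Taxon 7 and Taxon 3 form a cherry on this tree, so they are sister taxa.

Taxon 3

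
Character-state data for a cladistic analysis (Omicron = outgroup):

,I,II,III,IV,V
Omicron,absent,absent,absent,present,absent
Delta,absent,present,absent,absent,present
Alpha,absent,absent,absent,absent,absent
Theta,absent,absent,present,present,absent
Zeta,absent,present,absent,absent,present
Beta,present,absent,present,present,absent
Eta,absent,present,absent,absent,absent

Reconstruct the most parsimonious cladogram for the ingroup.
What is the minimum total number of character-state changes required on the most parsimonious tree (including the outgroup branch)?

5

Character polarity is set by the outgroup: the derived state is whichever differs from the outgroup's state, so for IV the derived state is 'absent', and for the remaining characters it is 'present'.
I: derived state 'present' in Beta only — an autapomorphy, so it tells us nothing about relationships among taxa.
Only Delta, Eta, and Zeta show the derived state 'present' for II, supporting them as a clade.
Only Beta and Theta show the derived state 'present' for III, supporting them as a clade.
Only Alpha, Delta, Eta, and Zeta show the derived state 'absent' for IV, supporting them as a clade.
V (derived state 'present') is shared by Delta and Zeta — a synapomorphy uniting that clade.
Most parsimonious ingroup topology: ((((Delta,Zeta),Eta),Alpha),(Theta,Beta)).
Changes per character on this tree: I: 1; II: 1; III: 1; IV: 1; V: 1.
Total = 5.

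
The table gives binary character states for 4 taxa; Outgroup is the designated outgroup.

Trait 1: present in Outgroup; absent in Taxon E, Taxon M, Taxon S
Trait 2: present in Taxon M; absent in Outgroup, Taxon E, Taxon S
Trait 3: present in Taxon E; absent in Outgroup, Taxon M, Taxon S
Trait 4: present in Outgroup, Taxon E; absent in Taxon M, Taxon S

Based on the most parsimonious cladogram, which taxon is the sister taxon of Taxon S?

Character polarity is set by the outgroup: the derived state is whichever differs from the outgroup's state, so for Trait 1, Trait 4 the derived state is 'absent', and for the remaining characters it is 'present'.
All ingroup taxa share the derived state 'absent' for Trait 1; it defines the ingroup but does not resolve relationships within it.
Trait 2 (derived state 'present') is unique to Taxon M (autapomorphy; uninformative for grouping).
Trait 3 (derived state 'present') is unique to Taxon E (autapomorphy; uninformative for grouping).
Only Taxon M and Taxon S show the derived state 'absent' for Trait 4, supporting them as a clade.
Most parsimonious ingroup topology: (Taxon E,(Taxon M,Taxon S)).
Taxon S and Taxon M form a cherry on this tree, so they are sister taxa.

Taxon M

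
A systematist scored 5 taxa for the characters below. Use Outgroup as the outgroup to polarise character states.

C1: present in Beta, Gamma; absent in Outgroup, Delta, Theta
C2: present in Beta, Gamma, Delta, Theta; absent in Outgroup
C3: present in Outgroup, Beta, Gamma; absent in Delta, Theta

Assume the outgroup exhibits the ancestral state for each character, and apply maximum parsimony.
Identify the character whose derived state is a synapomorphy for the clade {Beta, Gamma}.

C1

Character polarity is set by the outgroup: the derived state is whichever differs from the outgroup's state, so for C3 the derived state is 'absent', and for the remaining characters it is 'present'.
C1: derived state 'present' in Beta and Gamma only — synapomorphy for {Beta, Gamma}.
C2 (derived state 'present') is shared by all ingroup taxa — unites the whole ingroup.
C3 (derived state 'absent') is shared by Delta and Theta — a synapomorphy uniting that clade.
Most parsimonious ingroup topology: ((Beta,Gamma),(Delta,Theta)).
The clade {Beta, Gamma} is supported by C1: its derived state 'present' occurs in exactly those taxa and in no other taxon (including the outgroup).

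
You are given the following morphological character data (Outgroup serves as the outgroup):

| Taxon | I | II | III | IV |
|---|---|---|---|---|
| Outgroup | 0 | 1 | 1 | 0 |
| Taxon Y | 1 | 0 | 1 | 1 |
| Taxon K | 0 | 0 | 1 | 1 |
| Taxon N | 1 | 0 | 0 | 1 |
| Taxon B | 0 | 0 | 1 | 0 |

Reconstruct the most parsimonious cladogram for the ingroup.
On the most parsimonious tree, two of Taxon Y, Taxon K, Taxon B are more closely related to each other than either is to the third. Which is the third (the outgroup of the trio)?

Taxon B

Character polarity is set by the outgroup: the derived state is whichever differs from the outgroup's state, so for II, III the derived state is '0', and for the remaining characters it is '1'.
Only Taxon N and Taxon Y show the derived state '1' for I, supporting them as a clade.
II (derived state '0') is shared by all ingroup taxa — unites the whole ingroup.
III (derived state '0') is unique to Taxon N (autapomorphy; uninformative for grouping).
IV (derived state '1') is shared by Taxon K, Taxon N, and Taxon Y — a synapomorphy uniting that clade.
Most parsimonious ingroup topology: (((Taxon Y,Taxon N),Taxon K),Taxon B).
Taxon Y and Taxon K share a more recent common ancestor with each other than either does with Taxon B, so Taxon B is the least closely related of the three.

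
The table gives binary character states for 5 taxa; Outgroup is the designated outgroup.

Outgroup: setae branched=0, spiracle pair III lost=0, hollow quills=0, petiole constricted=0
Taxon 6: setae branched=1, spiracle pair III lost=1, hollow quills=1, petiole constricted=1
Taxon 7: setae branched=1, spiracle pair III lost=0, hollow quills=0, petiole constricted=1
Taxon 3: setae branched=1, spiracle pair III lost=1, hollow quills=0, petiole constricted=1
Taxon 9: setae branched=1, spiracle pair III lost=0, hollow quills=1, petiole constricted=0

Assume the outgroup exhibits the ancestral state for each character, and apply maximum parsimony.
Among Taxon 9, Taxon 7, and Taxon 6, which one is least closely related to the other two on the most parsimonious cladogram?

Taxon 9

The outgroup has state '0' for every character, so '1' is the derived state throughout.
All ingroup taxa share the derived state '1' for setae branched; it defines the ingroup but does not resolve relationships within it.
spiracle pair III lost (derived state '1') is shared by Taxon 3 and Taxon 6 — a synapomorphy uniting that clade.
hollow quills (state '1') occurs in Taxon 6 and Taxon 9 but conflicts with the nesting implied by the other characters — most parsimoniously interpreted as homoplasy.
petiole constricted: derived state '1' in Taxon 3, Taxon 6, and Taxon 7 only — synapomorphy for {Taxon 3, Taxon 6, Taxon 7}.
Most parsimonious ingroup topology: (((Taxon 6,Taxon 3),Taxon 7),Taxon 9).
Taxon 6 and Taxon 7 share a more recent common ancestor with each other than either does with Taxon 9, so Taxon 9 is the least closely related of the three.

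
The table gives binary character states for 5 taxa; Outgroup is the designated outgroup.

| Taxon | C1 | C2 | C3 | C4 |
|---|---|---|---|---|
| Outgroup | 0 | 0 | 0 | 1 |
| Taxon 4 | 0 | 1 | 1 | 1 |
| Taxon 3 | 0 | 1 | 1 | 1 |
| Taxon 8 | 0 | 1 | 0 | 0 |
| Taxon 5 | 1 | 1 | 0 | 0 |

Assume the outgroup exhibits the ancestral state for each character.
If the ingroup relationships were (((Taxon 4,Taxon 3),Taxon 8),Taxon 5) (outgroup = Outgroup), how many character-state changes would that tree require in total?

5

Map each character onto (((Taxon 4,Taxon 3),Taxon 8),Taxon 5) (rooted by Outgroup) and count the minimum state changes it requires (Fitch parsimony):
C1: 1; C2: 1; C3: 1; C4: 2.
Total tree length = 5.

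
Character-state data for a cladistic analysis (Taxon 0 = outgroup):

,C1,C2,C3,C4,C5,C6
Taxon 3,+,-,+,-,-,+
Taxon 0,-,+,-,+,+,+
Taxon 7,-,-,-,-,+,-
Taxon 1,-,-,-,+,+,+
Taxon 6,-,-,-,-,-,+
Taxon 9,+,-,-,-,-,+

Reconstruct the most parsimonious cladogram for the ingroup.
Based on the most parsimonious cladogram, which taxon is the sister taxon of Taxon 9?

Taxon 3

Character polarity is set by the outgroup: the derived state is whichever differs from the outgroup's state, so for C2, C4, C5, C6 the derived state is '-', and for the remaining characters it is '+'.
Only Taxon 3 and Taxon 9 show the derived state '+' for C1, supporting them as a clade.
All ingroup taxa share the derived state '-' for C2; it defines the ingroup but does not resolve relationships within it.
C3: derived state '+' in Taxon 3 only — an autapomorphy, so it tells us nothing about relationships among taxa.
C4: derived state '-' in Taxon 3, Taxon 6, Taxon 7, and Taxon 9 only — synapomorphy for {Taxon 3, Taxon 6, Taxon 7, Taxon 9}.
C5: derived state '-' in Taxon 3, Taxon 6, and Taxon 9 only — synapomorphy for {Taxon 3, Taxon 6, Taxon 9}.
C6: derived state '-' in Taxon 7 only — an autapomorphy, so it tells us nothing about relationships among taxa.
Most parsimonious ingroup topology: (((Taxon 6,(Taxon 9,Taxon 3)),Taxon 7),Taxon 1).
Taxon 9 and Taxon 3 form a cherry on this tree, so they are sister taxa.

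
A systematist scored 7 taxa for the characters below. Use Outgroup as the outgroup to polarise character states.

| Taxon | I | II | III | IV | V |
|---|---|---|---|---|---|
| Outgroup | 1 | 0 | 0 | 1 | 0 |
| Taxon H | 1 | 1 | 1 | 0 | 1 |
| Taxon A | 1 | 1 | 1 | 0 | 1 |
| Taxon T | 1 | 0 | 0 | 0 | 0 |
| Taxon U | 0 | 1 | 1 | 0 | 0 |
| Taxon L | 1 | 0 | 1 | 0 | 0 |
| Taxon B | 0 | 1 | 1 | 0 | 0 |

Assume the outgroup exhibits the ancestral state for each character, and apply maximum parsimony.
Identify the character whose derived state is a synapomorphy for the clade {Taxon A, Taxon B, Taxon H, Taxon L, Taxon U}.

III

Character polarity is set by the outgroup: the derived state is whichever differs from the outgroup's state, so for I, IV the derived state is '0', and for the remaining characters it is '1'.
Only Taxon B and Taxon U show the derived state '0' for I, supporting them as a clade.
II (derived state '1') is shared by Taxon A, Taxon B, Taxon H, and Taxon U — a synapomorphy uniting that clade.
Only Taxon A, Taxon B, Taxon H, Taxon L, and Taxon U show the derived state '1' for III, supporting them as a clade.
All ingroup taxa share the derived state '0' for IV; it defines the ingroup but does not resolve relationships within it.
V: derived state '1' in Taxon A and Taxon H only — synapomorphy for {Taxon A, Taxon H}.
Most parsimonious ingroup topology: ((((Taxon H,Taxon A),(Taxon U,Taxon B)),Taxon L),Taxon T).
The clade {Taxon A, Taxon B, Taxon H, Taxon L, Taxon U} is supported by III: its derived state '1' occurs in exactly those taxa and in no other taxon (including the outgroup).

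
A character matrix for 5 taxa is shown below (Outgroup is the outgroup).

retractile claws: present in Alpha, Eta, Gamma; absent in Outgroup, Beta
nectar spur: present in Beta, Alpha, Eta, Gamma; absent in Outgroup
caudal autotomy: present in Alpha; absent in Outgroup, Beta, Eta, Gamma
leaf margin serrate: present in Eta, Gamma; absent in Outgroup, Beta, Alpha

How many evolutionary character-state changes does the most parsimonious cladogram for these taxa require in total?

The outgroup has state 'absent' for every character, so 'present' is the derived state throughout.
retractile claws: derived state 'present' in Alpha, Eta, and Gamma only — synapomorphy for {Alpha, Eta, Gamma}.
All ingroup taxa share the derived state 'present' for nectar spur; it defines the ingroup but does not resolve relationships within it.
caudal autotomy (derived state 'present') is unique to Alpha (autapomorphy; uninformative for grouping).
leaf margin serrate: derived state 'present' in Eta and Gamma only — synapomorphy for {Eta, Gamma}.
Most parsimonious ingroup topology: (Beta,(Alpha,(Eta,Gamma))).
Changes per character on this tree: retractile claws: 1; nectar spur: 1; caudal autotomy: 1; leaf margin serrate: 1.
Total = 4.

4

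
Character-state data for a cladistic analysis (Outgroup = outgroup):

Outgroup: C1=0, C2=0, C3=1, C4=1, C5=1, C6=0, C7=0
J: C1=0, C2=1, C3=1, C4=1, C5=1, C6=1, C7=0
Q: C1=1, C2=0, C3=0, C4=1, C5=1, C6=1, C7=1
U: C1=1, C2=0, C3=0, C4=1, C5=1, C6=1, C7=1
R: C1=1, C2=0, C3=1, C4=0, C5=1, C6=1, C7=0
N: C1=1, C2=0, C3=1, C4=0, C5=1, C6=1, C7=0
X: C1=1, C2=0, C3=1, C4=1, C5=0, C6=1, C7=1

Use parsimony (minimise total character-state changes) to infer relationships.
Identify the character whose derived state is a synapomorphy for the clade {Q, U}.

Character polarity is set by the outgroup: the derived state is whichever differs from the outgroup's state, so for C3, C4, C5 the derived state is '0', and for the remaining characters it is '1'.
C1: derived state '1' in N, Q, R, U, and X only — synapomorphy for {N, Q, R, U, X}.
C2: derived state '1' in J only — an autapomorphy, so it tells us nothing about relationships among taxa.
C3 (derived state '0') is shared by Q and U — a synapomorphy uniting that clade.
C4 (derived state '0') is shared by N and R — a synapomorphy uniting that clade.
C5 (derived state '0') is unique to X (autapomorphy; uninformative for grouping).
All ingroup taxa share the derived state '1' for C6; it defines the ingroup but does not resolve relationships within it.
C7: derived state '1' in Q, U, and X only — synapomorphy for {Q, U, X}.
Most parsimonious ingroup topology: (J,(((Q,U),X),(R,N))).
The clade {Q, U} is supported by C3: its derived state '0' occurs in exactly those taxa and in no other taxon (including the outgroup).

C3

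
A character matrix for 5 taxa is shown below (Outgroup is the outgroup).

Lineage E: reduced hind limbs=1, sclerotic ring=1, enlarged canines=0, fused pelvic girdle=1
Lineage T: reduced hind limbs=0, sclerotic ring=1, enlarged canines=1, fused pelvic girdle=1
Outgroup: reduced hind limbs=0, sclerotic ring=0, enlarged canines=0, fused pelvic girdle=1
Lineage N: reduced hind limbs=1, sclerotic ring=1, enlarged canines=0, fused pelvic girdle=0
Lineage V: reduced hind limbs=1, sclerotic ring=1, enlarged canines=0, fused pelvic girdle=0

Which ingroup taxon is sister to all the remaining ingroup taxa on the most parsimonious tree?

Lineage T

Character polarity is set by the outgroup: the derived state is whichever differs from the outgroup's state, so for fused pelvic girdle the derived state is '0', and for the remaining characters it is '1'.
reduced hind limbs: derived state '1' in Lineage E, Lineage N, and Lineage V only — synapomorphy for {Lineage E, Lineage N, Lineage V}.
sclerotic ring (derived state '1') is shared by all ingroup taxa — unites the whole ingroup.
enlarged canines: derived state '1' in Lineage T only — an autapomorphy, so it tells us nothing about relationships among taxa.
fused pelvic girdle: derived state '0' in Lineage N and Lineage V only — synapomorphy for {Lineage N, Lineage V}.
Most parsimonious ingroup topology: (((Lineage N,Lineage V),Lineage E),Lineage T).
Lineage T is sister to the clade containing all other ingroup taxa, so it is the earliest-diverging (most basal) ingroup lineage.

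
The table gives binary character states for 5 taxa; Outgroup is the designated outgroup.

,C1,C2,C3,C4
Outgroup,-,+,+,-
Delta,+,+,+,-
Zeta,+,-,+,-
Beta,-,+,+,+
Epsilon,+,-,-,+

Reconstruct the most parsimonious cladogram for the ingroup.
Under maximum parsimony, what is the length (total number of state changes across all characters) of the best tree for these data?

5

Character polarity is set by the outgroup: the derived state is whichever differs from the outgroup's state, so for C2, C3 the derived state is '-', and for the remaining characters it is '+'.
Only Delta, Epsilon, and Zeta show the derived state '+' for C1, supporting them as a clade.
Only Epsilon and Zeta show the derived state '-' for C2, supporting them as a clade.
C3: derived state '-' in Epsilon only — an autapomorphy, so it tells us nothing about relationships among taxa.
C4 (state '+') occurs in Beta and Epsilon but conflicts with the nesting implied by the other characters — most parsimoniously interpreted as homoplasy.
Most parsimonious ingroup topology: ((Delta,(Zeta,Epsilon)),Beta).
Changes per character on this tree: C1: 1; C2: 1; C3: 1; C4: 2.
Total = 5.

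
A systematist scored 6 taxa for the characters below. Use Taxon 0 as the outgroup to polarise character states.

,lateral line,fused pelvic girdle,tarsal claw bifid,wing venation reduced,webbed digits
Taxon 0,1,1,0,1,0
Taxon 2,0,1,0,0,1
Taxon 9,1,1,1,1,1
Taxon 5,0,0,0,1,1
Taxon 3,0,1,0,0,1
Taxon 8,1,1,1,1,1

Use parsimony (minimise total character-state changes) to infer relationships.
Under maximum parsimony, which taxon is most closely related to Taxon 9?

Taxon 8

Character polarity is set by the outgroup: the derived state is whichever differs from the outgroup's state, so for lateral line, fused pelvic girdle, wing venation reduced the derived state is '0', and for the remaining characters it is '1'.
Only Taxon 2, Taxon 3, and Taxon 5 show the derived state '0' for lateral line, supporting them as a clade.
fused pelvic girdle: derived state '0' in Taxon 5 only — an autapomorphy, so it tells us nothing about relationships among taxa.
tarsal claw bifid (derived state '1') is shared by Taxon 8 and Taxon 9 — a synapomorphy uniting that clade.
Only Taxon 2 and Taxon 3 show the derived state '0' for wing venation reduced, supporting them as a clade.
All ingroup taxa share the derived state '1' for webbed digits; it defines the ingroup but does not resolve relationships within it.
Most parsimonious ingroup topology: (((Taxon 2,Taxon 3),Taxon 5),(Taxon 9,Taxon 8)).
Taxon 9 and Taxon 8 form a cherry on this tree, so they are sister taxa.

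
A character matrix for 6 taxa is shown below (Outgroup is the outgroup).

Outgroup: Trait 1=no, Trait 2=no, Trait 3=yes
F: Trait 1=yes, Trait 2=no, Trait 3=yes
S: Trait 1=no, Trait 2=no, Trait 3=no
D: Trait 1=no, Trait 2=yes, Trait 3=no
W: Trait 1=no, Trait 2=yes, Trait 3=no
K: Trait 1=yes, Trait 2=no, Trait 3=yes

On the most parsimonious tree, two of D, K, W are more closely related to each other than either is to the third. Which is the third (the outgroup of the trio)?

Character polarity is set by the outgroup: the derived state is whichever differs from the outgroup's state, so for Trait 3 the derived state is 'no', and for the remaining characters it is 'yes'.
Trait 1: derived state 'yes' in F and K only — synapomorphy for {F, K}.
Trait 2: derived state 'yes' in D and W only — synapomorphy for {D, W}.
Trait 3: derived state 'no' in D, S, and W only — synapomorphy for {D, S, W}.
Most parsimonious ingroup topology: ((F,K),(S,(D,W))).
D and W share a more recent common ancestor with each other than either does with K, so K is the least closely related of the three.

K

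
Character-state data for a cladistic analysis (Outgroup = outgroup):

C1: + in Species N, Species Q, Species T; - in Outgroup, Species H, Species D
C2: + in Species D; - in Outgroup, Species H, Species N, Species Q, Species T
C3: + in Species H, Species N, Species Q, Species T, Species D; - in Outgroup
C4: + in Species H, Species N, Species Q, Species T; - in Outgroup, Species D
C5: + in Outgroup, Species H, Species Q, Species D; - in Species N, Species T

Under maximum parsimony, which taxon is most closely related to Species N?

Species T

Character polarity is set by the outgroup: the derived state is whichever differs from the outgroup's state, so for C5 the derived state is '-', and for the remaining characters it is '+'.
C1 (derived state '+') is shared by Species N, Species Q, and Species T — a synapomorphy uniting that clade.
C2 (derived state '+') is unique to Species D (autapomorphy; uninformative for grouping).
C3 (derived state '+') is shared by all ingroup taxa — unites the whole ingroup.
Only Species H, Species N, Species Q, and Species T show the derived state '+' for C4, supporting them as a clade.
C5 (derived state '-') is shared by Species N and Species T — a synapomorphy uniting that clade.
Most parsimonious ingroup topology: ((Species H,((Species N,Species T),Species Q)),Species D).
Species N and Species T form a cherry on this tree, so they are sister taxa.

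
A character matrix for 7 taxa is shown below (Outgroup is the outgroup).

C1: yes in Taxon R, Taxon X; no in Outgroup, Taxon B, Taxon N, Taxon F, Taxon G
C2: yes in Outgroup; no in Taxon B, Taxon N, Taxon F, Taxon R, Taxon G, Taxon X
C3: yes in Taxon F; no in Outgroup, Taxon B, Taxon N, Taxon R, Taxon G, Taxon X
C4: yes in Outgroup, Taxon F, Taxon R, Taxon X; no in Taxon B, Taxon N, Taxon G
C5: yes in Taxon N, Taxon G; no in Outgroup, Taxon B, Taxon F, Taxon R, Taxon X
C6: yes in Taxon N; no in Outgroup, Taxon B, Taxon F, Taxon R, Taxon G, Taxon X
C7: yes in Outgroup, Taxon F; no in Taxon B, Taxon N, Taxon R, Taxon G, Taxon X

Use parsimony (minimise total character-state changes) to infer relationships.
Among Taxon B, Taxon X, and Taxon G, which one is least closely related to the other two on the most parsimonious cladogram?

Taxon X

Character polarity is set by the outgroup: the derived state is whichever differs from the outgroup's state, so for C2, C4, C7 the derived state is 'no', and for the remaining characters it is 'yes'.
Only Taxon R and Taxon X show the derived state 'yes' for C1, supporting them as a clade.
All ingroup taxa share the derived state 'no' for C2; it defines the ingroup but does not resolve relationships within it.
C3 (derived state 'yes') is unique to Taxon F (autapomorphy; uninformative for grouping).
C4 (derived state 'no') is shared by Taxon B, Taxon G, and Taxon N — a synapomorphy uniting that clade.
C5: derived state 'yes' in Taxon G and Taxon N only — synapomorphy for {Taxon G, Taxon N}.
C6 (derived state 'yes') is unique to Taxon N (autapomorphy; uninformative for grouping).
Only Taxon B, Taxon G, Taxon N, Taxon R, and Taxon X show the derived state 'no' for C7, supporting them as a clade.
Most parsimonious ingroup topology: (((Taxon B,(Taxon N,Taxon G)),(Taxon R,Taxon X)),Taxon F).
Taxon G and Taxon B share a more recent common ancestor with each other than either does with Taxon X, so Taxon X is the least closely related of the three.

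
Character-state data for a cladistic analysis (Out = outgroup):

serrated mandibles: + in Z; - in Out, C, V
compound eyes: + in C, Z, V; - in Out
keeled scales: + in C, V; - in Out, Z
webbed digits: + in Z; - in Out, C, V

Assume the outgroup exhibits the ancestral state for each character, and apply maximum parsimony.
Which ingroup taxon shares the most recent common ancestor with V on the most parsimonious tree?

The outgroup has state '-' for every character, so '+' is the derived state throughout.
serrated mandibles: derived state '+' in Z only — an autapomorphy, so it tells us nothing about relationships among taxa.
compound eyes (derived state '+') is shared by all ingroup taxa — unites the whole ingroup.
keeled scales (derived state '+') is shared by C and V — a synapomorphy uniting that clade.
webbed digits: derived state '+' in Z only — an autapomorphy, so it tells us nothing about relationships among taxa.
Most parsimonious ingroup topology: ((C,V),Z).
V and C form a cherry on this tree, so they are sister taxa.

C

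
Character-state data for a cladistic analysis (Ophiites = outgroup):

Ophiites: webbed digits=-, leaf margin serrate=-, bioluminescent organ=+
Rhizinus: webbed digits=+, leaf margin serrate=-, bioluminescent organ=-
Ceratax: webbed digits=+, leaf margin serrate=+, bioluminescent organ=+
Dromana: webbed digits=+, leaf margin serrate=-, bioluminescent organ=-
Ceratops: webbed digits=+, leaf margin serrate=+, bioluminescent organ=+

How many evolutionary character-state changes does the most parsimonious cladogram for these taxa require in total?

3

Character polarity is set by the outgroup: the derived state is whichever differs from the outgroup's state, so for bioluminescent organ the derived state is '-', and for the remaining characters it is '+'.
webbed digits (derived state '+') is shared by all ingroup taxa — unites the whole ingroup.
Only Ceratax and Ceratops show the derived state '+' for leaf margin serrate, supporting them as a clade.
bioluminescent organ: derived state '-' in Dromana and Rhizinus only — synapomorphy for {Dromana, Rhizinus}.
Most parsimonious ingroup topology: ((Rhizinus,Dromana),(Ceratax,Ceratops)).
Changes per character on this tree: webbed digits: 1; leaf margin serrate: 1; bioluminescent organ: 1.
Total = 3.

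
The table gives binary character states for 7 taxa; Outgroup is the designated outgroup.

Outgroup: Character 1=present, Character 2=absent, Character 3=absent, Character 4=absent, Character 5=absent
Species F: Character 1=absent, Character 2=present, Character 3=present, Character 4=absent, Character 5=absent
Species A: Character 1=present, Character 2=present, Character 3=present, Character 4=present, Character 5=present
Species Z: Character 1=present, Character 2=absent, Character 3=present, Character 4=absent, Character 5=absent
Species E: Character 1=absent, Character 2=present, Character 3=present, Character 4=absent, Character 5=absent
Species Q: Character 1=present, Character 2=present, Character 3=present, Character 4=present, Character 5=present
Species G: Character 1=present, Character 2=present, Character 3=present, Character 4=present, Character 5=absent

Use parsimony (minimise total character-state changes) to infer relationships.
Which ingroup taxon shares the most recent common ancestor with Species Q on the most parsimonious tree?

Species A

Character polarity is set by the outgroup: the derived state is whichever differs from the outgroup's state, so for Character 1 the derived state is 'absent', and for the remaining characters it is 'present'.
Character 1: derived state 'absent' in Species E and Species F only — synapomorphy for {Species E, Species F}.
Character 2 (derived state 'present') is shared by Species A, Species E, Species F, Species G, and Species Q — a synapomorphy uniting that clade.
All ingroup taxa share the derived state 'present' for Character 3; it defines the ingroup but does not resolve relationships within it.
Only Species A, Species G, and Species Q show the derived state 'present' for Character 4, supporting them as a clade.
Character 5 (derived state 'present') is shared by Species A and Species Q — a synapomorphy uniting that clade.
Most parsimonious ingroup topology: (((Species F,Species E),((Species A,Species Q),Species G)),Species Z).
Species Q and Species A form a cherry on this tree, so they are sister taxa.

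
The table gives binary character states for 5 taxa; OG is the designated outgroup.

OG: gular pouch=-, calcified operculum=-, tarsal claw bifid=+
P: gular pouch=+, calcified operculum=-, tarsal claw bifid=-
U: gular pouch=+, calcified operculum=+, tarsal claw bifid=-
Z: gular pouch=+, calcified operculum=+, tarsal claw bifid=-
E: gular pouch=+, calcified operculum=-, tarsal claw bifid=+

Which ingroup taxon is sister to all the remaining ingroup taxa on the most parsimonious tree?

E

Character polarity is set by the outgroup: the derived state is whichever differs from the outgroup's state, so for tarsal claw bifid the derived state is '-', and for the remaining characters it is '+'.
gular pouch (derived state '+') is shared by all ingroup taxa — unites the whole ingroup.
calcified operculum: derived state '+' in U and Z only — synapomorphy for {U, Z}.
Only P, U, and Z show the derived state '-' for tarsal claw bifid, supporting them as a clade.
Most parsimonious ingroup topology: ((P,(U,Z)),E).
E is sister to the clade containing all other ingroup taxa, so it is the earliest-diverging (most basal) ingroup lineage.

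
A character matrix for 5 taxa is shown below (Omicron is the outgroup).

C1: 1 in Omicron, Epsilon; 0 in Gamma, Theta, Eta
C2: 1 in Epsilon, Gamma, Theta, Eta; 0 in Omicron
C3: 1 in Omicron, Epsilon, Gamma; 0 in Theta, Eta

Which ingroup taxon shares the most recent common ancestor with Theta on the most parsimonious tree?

Character polarity is set by the outgroup: the derived state is whichever differs from the outgroup's state, so for C1, C3 the derived state is '0', and for the remaining characters it is '1'.
Only Eta, Gamma, and Theta show the derived state '0' for C1, supporting them as a clade.
C2 (derived state '1') is shared by all ingroup taxa — unites the whole ingroup.
Only Eta and Theta show the derived state '0' for C3, supporting them as a clade.
Most parsimonious ingroup topology: (Epsilon,(Gamma,(Theta,Eta))).
Theta and Eta form a cherry on this tree, so they are sister taxa.

Eta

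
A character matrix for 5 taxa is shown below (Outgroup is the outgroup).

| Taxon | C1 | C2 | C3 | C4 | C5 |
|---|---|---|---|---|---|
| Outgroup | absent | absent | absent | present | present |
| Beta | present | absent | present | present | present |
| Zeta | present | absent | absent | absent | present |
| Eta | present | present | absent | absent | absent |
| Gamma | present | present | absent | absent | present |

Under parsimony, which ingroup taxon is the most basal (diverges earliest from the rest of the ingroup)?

Character polarity is set by the outgroup: the derived state is whichever differs from the outgroup's state, so for C4, C5 the derived state is 'absent', and for the remaining characters it is 'present'.
All ingroup taxa share the derived state 'present' for C1; it defines the ingroup but does not resolve relationships within it.
C2: derived state 'present' in Eta and Gamma only — synapomorphy for {Eta, Gamma}.
C3 (derived state 'present') is unique to Beta (autapomorphy; uninformative for grouping).
C4: derived state 'absent' in Eta, Gamma, and Zeta only — synapomorphy for {Eta, Gamma, Zeta}.
C5: derived state 'absent' in Eta only — an autapomorphy, so it tells us nothing about relationships among taxa.
Most parsimonious ingroup topology: (Beta,(Zeta,(Eta,Gamma))).
Beta is sister to the clade containing all other ingroup taxa, so it is the earliest-diverging (most basal) ingroup lineage.

Beta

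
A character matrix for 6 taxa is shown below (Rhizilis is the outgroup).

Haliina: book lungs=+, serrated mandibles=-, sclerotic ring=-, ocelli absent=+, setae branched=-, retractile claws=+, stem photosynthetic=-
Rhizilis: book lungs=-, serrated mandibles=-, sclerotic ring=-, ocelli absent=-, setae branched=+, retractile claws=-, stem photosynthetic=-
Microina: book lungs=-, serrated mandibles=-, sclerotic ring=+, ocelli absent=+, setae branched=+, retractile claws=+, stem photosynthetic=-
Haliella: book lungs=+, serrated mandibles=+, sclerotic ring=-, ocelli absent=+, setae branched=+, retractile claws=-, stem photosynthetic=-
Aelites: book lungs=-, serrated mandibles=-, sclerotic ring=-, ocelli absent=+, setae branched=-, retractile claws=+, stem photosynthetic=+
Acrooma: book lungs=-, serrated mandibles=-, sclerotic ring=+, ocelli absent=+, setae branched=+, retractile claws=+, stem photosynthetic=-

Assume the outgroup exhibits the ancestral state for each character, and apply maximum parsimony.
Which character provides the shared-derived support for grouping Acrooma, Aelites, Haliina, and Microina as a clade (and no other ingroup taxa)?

Character polarity is set by the outgroup: the derived state is whichever differs from the outgroup's state, so for setae branched the derived state is '-', and for the remaining characters it is '+'.
book lungs groups Haliella and Haliina, which is incompatible with the clades supported by the remaining characters; treating it as convergent (homoplasy) costs fewer steps than any alternative tree.
serrated mandibles (derived state '+') is unique to Haliella (autapomorphy; uninformative for grouping).
Only Acrooma and Microina show the derived state '+' for sclerotic ring, supporting them as a clade.
All ingroup taxa share the derived state '+' for ocelli absent; it defines the ingroup but does not resolve relationships within it.
setae branched: derived state '-' in Aelites and Haliina only — synapomorphy for {Aelites, Haliina}.
retractile claws: derived state '+' in Acrooma, Aelites, Haliina, and Microina only — synapomorphy for {Acrooma, Aelites, Haliina, Microina}.
stem photosynthetic: derived state '+' in Aelites only — an autapomorphy, so it tells us nothing about relationships among taxa.
Most parsimonious ingroup topology: (Haliella,((Acrooma,Microina),(Haliina,Aelites))).
The clade {Acrooma, Aelites, Haliina, Microina} is supported by retractile claws: its derived state '+' occurs in exactly those taxa and in no other taxon (including the outgroup).

retractile claws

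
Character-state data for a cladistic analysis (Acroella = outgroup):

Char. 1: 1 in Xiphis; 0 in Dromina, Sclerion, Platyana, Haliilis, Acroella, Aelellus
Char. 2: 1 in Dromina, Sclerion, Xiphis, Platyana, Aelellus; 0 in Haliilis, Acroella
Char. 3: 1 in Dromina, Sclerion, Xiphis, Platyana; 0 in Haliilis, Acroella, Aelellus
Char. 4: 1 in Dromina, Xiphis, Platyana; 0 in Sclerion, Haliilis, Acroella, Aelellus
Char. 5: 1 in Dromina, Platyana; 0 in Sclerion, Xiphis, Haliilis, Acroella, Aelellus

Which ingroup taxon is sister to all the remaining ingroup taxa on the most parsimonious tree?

Haliilis

The outgroup has state '0' for every character, so '1' is the derived state throughout.
Char. 1 (derived state '1') is unique to Xiphis (autapomorphy; uninformative for grouping).
Char. 2 (derived state '1') is shared by Aelellus, Dromina, Platyana, Sclerion, and Xiphis — a synapomorphy uniting that clade.
Char. 3 (derived state '1') is shared by Dromina, Platyana, Sclerion, and Xiphis — a synapomorphy uniting that clade.
Char. 4 (derived state '1') is shared by Dromina, Platyana, and Xiphis — a synapomorphy uniting that clade.
Char. 5: derived state '1' in Dromina and Platyana only — synapomorphy for {Dromina, Platyana}.
Most parsimonious ingroup topology: (((Sclerion,((Platyana,Dromina),Xiphis)),Aelellus),Haliilis).
Haliilis is sister to the clade containing all other ingroup taxa, so it is the earliest-diverging (most basal) ingroup lineage.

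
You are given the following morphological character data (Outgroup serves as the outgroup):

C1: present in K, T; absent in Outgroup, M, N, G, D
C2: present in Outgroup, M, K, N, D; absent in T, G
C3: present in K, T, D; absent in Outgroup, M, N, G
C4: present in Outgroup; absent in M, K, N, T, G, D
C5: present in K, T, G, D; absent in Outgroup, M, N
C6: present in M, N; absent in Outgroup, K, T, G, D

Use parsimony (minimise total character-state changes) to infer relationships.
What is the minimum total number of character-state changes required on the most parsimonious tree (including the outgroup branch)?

Character polarity is set by the outgroup: the derived state is whichever differs from the outgroup's state, so for C2, C4 the derived state is 'absent', and for the remaining characters it is 'present'.
Only K and T show the derived state 'present' for C1, supporting them as a clade.
C2 (state 'absent') occurs in G and T but conflicts with the nesting implied by the other characters — most parsimoniously interpreted as homoplasy.
C3 (derived state 'present') is shared by D, K, and T — a synapomorphy uniting that clade.
C4 (derived state 'absent') is shared by all ingroup taxa — unites the whole ingroup.
C5: derived state 'present' in D, G, K, and T only — synapomorphy for {D, G, K, T}.
C6: derived state 'present' in M and N only — synapomorphy for {M, N}.
Most parsimonious ingroup topology: ((M,N),(((K,T),D),G)).
Changes per character on this tree: C1: 1; C2: 2; C3: 1; C4: 1; C5: 1; C6: 1.
Total = 7.

7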